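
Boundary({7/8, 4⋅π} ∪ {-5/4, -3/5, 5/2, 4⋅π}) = {-5/4, -3/5, 7/8, 5/2, 4⋅π}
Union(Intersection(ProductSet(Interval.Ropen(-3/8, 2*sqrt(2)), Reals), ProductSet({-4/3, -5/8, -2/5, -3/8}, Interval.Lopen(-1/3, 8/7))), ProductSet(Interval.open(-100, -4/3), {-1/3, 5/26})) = Union(ProductSet({-3/8}, Interval.Lopen(-1/3, 8/7)), ProductSet(Interval.open(-100, -4/3), {-1/3, 5/26}))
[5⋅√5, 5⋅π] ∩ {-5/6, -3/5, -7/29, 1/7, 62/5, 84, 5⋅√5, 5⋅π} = {62/5, 5⋅√5, 5⋅π}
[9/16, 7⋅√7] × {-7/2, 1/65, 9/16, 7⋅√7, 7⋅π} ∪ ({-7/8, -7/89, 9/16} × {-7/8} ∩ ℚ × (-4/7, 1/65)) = [9/16, 7⋅√7] × {-7/2, 1/65, 9/16, 7⋅√7, 7⋅π}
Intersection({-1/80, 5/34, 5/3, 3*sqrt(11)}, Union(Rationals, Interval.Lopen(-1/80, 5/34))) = {-1/80, 5/34, 5/3}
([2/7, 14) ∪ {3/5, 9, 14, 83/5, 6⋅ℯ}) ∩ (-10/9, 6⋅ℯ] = [2/7, 14] ∪ {6⋅ℯ}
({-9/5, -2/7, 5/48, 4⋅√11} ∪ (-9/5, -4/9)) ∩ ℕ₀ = ∅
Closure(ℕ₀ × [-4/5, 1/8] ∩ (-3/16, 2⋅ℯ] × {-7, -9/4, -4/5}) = {0, 1, …, 5} × {-4/5}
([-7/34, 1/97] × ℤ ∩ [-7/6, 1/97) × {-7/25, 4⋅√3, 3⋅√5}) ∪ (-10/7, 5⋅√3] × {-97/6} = (-10/7, 5⋅√3] × {-97/6}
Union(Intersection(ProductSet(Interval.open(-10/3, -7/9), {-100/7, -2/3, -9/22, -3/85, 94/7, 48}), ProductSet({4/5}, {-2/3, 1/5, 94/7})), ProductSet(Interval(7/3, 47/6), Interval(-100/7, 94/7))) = ProductSet(Interval(7/3, 47/6), Interval(-100/7, 94/7))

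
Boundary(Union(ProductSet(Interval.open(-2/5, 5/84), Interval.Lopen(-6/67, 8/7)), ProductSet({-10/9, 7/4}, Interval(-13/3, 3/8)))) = Union(ProductSet({-10/9, 7/4}, Interval(-13/3, 3/8)), ProductSet({-2/5, 5/84}, Interval(-6/67, 8/7)), ProductSet(Interval(-2/5, 5/84), {-6/67, 8/7}))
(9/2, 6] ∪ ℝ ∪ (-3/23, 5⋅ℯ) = (-∞, ∞)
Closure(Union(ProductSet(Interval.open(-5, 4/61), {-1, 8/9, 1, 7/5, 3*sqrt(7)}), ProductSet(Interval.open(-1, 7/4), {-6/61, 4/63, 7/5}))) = Union(ProductSet(Interval(-5, 4/61), {-1, 8/9, 1, 7/5, 3*sqrt(7)}), ProductSet(Interval(-1, 7/4), {-6/61, 4/63, 7/5}))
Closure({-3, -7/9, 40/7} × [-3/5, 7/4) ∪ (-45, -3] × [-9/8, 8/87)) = ({-45, -3} × [-9/8, 8/87]) ∪ ([-45, -3] × {-9/8, 8/87}) ∪ ({-3, -7/9, 40/7} × [-3/5, 7/4]) ∪ ((-45, -3] × [-9/8, 8/87))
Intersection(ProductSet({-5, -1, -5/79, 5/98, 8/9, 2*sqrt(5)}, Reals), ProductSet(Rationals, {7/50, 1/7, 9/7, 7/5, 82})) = ProductSet({-5, -1, -5/79, 5/98, 8/9}, {7/50, 1/7, 9/7, 7/5, 82})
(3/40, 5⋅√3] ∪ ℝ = (-∞, ∞)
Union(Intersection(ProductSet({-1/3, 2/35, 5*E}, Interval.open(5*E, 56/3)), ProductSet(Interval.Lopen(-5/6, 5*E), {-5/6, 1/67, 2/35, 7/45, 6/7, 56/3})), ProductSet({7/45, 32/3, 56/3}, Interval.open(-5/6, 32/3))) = ProductSet({7/45, 32/3, 56/3}, Interval.open(-5/6, 32/3))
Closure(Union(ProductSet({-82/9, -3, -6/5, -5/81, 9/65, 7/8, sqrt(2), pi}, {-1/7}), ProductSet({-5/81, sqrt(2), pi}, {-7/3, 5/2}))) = Union(ProductSet({-5/81, sqrt(2), pi}, {-7/3, 5/2}), ProductSet({-82/9, -3, -6/5, -5/81, 9/65, 7/8, sqrt(2), pi}, {-1/7}))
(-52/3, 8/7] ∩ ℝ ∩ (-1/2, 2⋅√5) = (-1/2, 8/7]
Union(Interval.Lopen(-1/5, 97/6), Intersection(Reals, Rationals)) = Union(Interval(-1/5, 97/6), Rationals)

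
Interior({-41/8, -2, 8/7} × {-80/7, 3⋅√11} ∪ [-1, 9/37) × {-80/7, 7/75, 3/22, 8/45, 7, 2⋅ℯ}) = ∅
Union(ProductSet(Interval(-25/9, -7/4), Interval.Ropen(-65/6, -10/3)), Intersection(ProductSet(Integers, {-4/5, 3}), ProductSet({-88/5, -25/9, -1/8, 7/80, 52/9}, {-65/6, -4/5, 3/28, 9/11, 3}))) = ProductSet(Interval(-25/9, -7/4), Interval.Ropen(-65/6, -10/3))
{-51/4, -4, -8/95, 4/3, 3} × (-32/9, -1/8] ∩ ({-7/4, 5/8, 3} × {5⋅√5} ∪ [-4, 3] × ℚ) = {-4, -8/95, 4/3, 3} × (ℚ ∩ (-32/9, -1/8])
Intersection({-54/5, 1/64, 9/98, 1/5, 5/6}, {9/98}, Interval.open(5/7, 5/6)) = EmptySet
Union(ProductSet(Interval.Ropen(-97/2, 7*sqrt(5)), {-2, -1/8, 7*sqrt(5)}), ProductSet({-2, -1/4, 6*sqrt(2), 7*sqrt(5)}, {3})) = Union(ProductSet({-2, -1/4, 6*sqrt(2), 7*sqrt(5)}, {3}), ProductSet(Interval.Ropen(-97/2, 7*sqrt(5)), {-2, -1/8, 7*sqrt(5)}))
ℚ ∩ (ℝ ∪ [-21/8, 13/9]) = ℚ ∩ (-∞, ∞)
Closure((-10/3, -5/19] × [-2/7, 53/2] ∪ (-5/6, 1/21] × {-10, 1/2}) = ([-5/6, 1/21] × {-10}) ∪ ((-5/6, 1/21] × {-10, 1/2}) ∪ ([-10/3, -5/19] × [-2/7, 53/2])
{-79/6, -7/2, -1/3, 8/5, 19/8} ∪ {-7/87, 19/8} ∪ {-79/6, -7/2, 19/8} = {-79/6, -7/2, -1/3, -7/87, 8/5, 19/8}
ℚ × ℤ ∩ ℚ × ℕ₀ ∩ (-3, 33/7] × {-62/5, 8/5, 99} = (ℚ ∩ (-3, 33/7]) × {99}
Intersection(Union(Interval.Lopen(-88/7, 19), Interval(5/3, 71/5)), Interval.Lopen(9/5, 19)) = Interval.Lopen(9/5, 19)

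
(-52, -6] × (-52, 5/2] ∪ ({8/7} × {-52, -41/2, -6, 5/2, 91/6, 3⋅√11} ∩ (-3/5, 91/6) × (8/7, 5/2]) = ({8/7} × {5/2}) ∪ ((-52, -6] × (-52, 5/2])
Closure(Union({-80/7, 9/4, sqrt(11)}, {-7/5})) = {-80/7, -7/5, 9/4, sqrt(11)}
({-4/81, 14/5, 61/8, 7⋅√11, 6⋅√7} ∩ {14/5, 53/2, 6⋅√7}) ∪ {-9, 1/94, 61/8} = {-9, 1/94, 14/5, 61/8, 6⋅√7}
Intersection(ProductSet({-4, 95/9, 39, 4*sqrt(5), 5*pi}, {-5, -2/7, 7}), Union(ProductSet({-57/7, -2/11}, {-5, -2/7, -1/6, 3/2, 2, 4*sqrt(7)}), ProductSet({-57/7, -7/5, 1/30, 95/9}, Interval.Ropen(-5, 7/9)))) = ProductSet({95/9}, {-5, -2/7})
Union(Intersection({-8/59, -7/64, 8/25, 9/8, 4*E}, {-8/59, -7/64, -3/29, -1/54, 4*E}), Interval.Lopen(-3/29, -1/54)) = Union({-8/59, -7/64, 4*E}, Interval.Lopen(-3/29, -1/54))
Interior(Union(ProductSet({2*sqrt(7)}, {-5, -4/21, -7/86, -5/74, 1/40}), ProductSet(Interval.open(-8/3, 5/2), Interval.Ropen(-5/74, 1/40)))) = ProductSet(Interval.open(-8/3, 5/2), Interval.open(-5/74, 1/40))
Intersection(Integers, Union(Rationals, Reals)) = Integers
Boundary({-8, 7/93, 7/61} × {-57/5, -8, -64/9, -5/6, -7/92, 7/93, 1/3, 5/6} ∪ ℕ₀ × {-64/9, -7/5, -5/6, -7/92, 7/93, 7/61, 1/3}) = (ℕ₀ × {-64/9, -7/5, -5/6, -7/92, 7/93, 7/61, 1/3}) ∪ ({-8, 7/93, 7/61} × {-57/5, -8, -64/9, -5/6, -7/92, 7/93, 1/3, 5/6})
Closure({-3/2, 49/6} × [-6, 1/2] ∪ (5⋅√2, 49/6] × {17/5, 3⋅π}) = ({-3/2, 49/6} × [-6, 1/2]) ∪ ([5⋅√2, 49/6] × {17/5, 3⋅π})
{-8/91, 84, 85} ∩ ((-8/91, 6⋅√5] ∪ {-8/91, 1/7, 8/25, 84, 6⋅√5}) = {-8/91, 84}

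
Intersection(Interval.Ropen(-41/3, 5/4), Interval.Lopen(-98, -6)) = Interval(-41/3, -6)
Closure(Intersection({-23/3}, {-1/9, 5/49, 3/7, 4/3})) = EmptySet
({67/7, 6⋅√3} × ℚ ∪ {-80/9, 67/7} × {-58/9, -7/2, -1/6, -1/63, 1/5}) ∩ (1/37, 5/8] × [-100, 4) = ∅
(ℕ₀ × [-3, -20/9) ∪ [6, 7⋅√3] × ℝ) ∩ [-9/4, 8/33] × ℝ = {0} × [-3, -20/9)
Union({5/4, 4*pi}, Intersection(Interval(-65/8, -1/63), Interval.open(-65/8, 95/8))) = Union({5/4, 4*pi}, Interval.Lopen(-65/8, -1/63))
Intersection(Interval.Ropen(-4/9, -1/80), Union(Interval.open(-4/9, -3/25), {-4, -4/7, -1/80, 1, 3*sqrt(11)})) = Interval.open(-4/9, -3/25)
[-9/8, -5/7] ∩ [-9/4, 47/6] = [-9/8, -5/7]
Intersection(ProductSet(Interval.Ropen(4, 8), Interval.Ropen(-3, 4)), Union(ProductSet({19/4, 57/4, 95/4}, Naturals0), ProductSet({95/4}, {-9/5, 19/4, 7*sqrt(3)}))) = ProductSet({19/4}, Range(0, 4, 1))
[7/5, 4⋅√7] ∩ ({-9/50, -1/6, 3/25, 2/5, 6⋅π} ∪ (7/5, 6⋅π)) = (7/5, 4⋅√7]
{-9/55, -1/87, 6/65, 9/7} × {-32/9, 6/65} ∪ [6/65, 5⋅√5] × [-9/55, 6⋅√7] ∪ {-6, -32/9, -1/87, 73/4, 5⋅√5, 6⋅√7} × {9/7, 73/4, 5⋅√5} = ({-9/55, -1/87, 6/65, 9/7} × {-32/9, 6/65}) ∪ ([6/65, 5⋅√5] × [-9/55, 6⋅√7]) ∪ ({-6, -32/9, -1/87, 73/4, 5⋅√5, 6⋅√7} × {9/7, 73/4, 5⋅√5})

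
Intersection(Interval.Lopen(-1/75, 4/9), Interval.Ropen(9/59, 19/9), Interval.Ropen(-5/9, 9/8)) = Interval(9/59, 4/9)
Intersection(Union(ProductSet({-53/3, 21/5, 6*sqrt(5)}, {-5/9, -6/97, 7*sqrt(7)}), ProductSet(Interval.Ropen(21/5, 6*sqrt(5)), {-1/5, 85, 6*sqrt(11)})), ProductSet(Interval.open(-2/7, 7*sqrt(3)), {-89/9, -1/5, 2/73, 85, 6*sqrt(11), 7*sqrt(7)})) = Union(ProductSet({21/5}, {7*sqrt(7)}), ProductSet(Interval.Ropen(21/5, 7*sqrt(3)), {-1/5, 85, 6*sqrt(11)}))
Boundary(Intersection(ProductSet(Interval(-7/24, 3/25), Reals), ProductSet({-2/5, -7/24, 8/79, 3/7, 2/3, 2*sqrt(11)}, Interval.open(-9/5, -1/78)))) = ProductSet({-7/24, 8/79}, Interval(-9/5, -1/78))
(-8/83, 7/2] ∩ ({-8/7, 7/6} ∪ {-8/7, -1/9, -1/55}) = {-1/55, 7/6}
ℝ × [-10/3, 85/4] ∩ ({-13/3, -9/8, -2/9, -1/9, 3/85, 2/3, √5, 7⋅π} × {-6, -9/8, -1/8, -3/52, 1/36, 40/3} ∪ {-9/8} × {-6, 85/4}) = ({-9/8} × {85/4}) ∪ ({-13/3, -9/8, -2/9, -1/9, 3/85, 2/3, √5, 7⋅π} × {-9/8, -1/8, -3/52, 1/36, 40/3})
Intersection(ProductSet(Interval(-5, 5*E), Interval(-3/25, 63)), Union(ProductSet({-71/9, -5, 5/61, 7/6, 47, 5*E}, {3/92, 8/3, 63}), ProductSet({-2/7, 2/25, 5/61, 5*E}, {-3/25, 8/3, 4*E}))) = Union(ProductSet({-5, 5/61, 7/6, 5*E}, {3/92, 8/3, 63}), ProductSet({-2/7, 2/25, 5/61, 5*E}, {-3/25, 8/3, 4*E}))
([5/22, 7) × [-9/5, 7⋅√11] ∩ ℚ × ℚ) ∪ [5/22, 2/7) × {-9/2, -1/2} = ([5/22, 2/7) × {-9/2, -1/2}) ∪ ((ℚ ∩ [5/22, 7)) × (ℚ ∩ [-9/5, 7⋅√11]))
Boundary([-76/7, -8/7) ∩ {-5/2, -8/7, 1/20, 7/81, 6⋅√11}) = {-5/2}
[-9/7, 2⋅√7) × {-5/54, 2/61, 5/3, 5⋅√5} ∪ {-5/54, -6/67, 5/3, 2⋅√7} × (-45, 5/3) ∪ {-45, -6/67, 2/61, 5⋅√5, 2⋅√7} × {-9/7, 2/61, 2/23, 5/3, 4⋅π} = ({-5/54, -6/67, 5/3, 2⋅√7} × (-45, 5/3)) ∪ ([-9/7, 2⋅√7) × {-5/54, 2/61, 5/3, 5⋅√5}) ∪ ({-45, -6/67, 2/61, 5⋅√5, 2⋅√7} × {-9/7, 2/61, 2/23, 5/3, 4⋅π})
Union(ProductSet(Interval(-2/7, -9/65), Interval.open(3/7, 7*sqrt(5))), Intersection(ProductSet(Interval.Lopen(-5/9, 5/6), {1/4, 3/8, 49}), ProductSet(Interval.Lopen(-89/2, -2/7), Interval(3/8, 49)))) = Union(ProductSet(Interval.Lopen(-5/9, -2/7), {3/8, 49}), ProductSet(Interval(-2/7, -9/65), Interval.open(3/7, 7*sqrt(5))))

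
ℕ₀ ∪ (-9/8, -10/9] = (-9/8, -10/9] ∪ ℕ₀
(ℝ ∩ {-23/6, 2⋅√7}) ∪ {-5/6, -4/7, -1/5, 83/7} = {-23/6, -5/6, -4/7, -1/5, 83/7, 2⋅√7}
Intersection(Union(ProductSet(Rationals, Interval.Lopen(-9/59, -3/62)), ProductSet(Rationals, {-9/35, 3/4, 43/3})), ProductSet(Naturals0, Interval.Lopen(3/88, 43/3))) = ProductSet(Naturals0, {3/4, 43/3})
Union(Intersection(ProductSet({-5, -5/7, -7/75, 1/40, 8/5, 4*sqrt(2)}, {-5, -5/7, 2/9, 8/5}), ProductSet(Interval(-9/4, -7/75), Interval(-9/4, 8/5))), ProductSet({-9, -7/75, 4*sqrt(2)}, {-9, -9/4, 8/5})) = Union(ProductSet({-5/7, -7/75}, {-5/7, 2/9, 8/5}), ProductSet({-9, -7/75, 4*sqrt(2)}, {-9, -9/4, 8/5}))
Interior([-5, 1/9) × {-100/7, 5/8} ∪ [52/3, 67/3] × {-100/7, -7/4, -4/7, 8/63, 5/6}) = ∅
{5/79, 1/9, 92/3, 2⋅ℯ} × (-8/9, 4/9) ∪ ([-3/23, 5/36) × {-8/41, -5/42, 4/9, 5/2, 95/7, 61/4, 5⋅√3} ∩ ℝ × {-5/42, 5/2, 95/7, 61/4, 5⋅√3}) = ({5/79, 1/9, 92/3, 2⋅ℯ} × (-8/9, 4/9)) ∪ ([-3/23, 5/36) × {-5/42, 5/2, 95/7, 61/4, 5⋅√3})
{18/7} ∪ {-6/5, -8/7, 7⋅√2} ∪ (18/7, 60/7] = {-6/5, -8/7, 7⋅√2} ∪ [18/7, 60/7]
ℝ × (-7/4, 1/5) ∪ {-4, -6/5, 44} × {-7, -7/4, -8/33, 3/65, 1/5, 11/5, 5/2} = (ℝ × (-7/4, 1/5)) ∪ ({-4, -6/5, 44} × {-7, -7/4, -8/33, 3/65, 1/5, 11/5, 5/2})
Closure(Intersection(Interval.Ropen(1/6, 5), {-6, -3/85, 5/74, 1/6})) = {1/6}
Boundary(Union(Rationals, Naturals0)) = Reals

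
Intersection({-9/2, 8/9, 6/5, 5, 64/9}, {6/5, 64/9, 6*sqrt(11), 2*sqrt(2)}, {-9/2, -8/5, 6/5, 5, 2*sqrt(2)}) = {6/5}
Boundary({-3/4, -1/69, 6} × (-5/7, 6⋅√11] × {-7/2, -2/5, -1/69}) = {-3/4, -1/69, 6} × [-5/7, 6⋅√11] × {-7/2, -2/5, -1/69}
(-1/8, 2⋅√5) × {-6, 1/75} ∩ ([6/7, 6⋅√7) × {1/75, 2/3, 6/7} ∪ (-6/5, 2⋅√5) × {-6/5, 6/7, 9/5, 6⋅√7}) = [6/7, 2⋅√5) × {1/75}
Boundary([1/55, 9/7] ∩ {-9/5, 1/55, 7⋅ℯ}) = {1/55}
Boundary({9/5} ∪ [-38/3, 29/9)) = {-38/3, 29/9}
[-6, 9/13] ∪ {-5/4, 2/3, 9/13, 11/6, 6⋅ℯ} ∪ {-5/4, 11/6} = [-6, 9/13] ∪ {11/6, 6⋅ℯ}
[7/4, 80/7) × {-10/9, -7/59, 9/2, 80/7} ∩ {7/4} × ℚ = {7/4} × {-10/9, -7/59, 9/2, 80/7}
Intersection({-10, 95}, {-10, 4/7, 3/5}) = {-10}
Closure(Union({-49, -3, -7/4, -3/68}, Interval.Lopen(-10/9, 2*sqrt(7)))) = Union({-49, -3, -7/4}, Interval(-10/9, 2*sqrt(7)))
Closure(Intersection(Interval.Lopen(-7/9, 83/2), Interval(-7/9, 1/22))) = Interval(-7/9, 1/22)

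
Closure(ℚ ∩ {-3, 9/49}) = {-3, 9/49}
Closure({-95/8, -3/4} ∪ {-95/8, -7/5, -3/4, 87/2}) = {-95/8, -7/5, -3/4, 87/2}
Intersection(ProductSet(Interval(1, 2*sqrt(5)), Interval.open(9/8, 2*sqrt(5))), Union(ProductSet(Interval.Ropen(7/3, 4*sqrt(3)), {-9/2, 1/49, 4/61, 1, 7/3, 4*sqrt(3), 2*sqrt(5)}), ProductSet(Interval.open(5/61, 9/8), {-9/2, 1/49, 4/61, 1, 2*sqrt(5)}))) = ProductSet(Interval(7/3, 2*sqrt(5)), {7/3})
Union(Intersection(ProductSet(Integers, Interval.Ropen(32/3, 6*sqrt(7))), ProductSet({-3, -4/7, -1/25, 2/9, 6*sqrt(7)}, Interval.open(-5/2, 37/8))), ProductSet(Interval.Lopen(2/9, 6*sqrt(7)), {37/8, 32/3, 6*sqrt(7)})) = ProductSet(Interval.Lopen(2/9, 6*sqrt(7)), {37/8, 32/3, 6*sqrt(7)})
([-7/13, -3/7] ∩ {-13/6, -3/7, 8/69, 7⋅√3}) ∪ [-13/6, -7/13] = [-13/6, -7/13] ∪ {-3/7}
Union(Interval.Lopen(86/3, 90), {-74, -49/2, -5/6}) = Union({-74, -49/2, -5/6}, Interval.Lopen(86/3, 90))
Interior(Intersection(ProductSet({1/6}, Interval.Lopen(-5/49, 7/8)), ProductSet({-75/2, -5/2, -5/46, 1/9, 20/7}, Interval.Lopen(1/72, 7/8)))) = EmptySet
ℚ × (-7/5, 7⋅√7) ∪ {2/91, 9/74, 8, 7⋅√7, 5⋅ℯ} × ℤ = (ℚ × (-7/5, 7⋅√7)) ∪ ({2/91, 9/74, 8, 7⋅√7, 5⋅ℯ} × ℤ)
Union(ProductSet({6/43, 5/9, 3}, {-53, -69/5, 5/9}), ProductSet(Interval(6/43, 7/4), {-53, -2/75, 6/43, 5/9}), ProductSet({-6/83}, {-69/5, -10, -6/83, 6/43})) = Union(ProductSet({-6/83}, {-69/5, -10, -6/83, 6/43}), ProductSet({6/43, 5/9, 3}, {-53, -69/5, 5/9}), ProductSet(Interval(6/43, 7/4), {-53, -2/75, 6/43, 5/9}))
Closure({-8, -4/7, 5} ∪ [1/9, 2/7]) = {-8, -4/7, 5} ∪ [1/9, 2/7]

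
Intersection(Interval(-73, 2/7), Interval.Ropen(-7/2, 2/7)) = Interval.Ropen(-7/2, 2/7)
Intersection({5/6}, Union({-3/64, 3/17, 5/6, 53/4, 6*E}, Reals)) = {5/6}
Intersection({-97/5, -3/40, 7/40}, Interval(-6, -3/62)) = {-3/40}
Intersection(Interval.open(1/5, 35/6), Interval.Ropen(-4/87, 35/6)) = Interval.open(1/5, 35/6)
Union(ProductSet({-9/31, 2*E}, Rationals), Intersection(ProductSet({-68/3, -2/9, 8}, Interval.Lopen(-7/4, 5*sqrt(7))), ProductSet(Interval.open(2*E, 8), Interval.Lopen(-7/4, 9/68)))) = ProductSet({-9/31, 2*E}, Rationals)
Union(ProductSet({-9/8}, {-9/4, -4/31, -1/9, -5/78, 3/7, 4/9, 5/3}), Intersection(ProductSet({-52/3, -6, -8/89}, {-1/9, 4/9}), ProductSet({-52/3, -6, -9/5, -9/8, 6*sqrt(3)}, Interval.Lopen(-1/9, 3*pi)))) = Union(ProductSet({-9/8}, {-9/4, -4/31, -1/9, -5/78, 3/7, 4/9, 5/3}), ProductSet({-52/3, -6}, {4/9}))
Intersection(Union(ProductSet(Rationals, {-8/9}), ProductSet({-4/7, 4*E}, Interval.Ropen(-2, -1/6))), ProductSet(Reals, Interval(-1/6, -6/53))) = EmptySet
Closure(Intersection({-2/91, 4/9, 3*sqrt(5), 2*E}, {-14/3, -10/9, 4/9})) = {4/9}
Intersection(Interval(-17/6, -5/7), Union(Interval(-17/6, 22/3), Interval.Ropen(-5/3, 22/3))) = Interval(-17/6, -5/7)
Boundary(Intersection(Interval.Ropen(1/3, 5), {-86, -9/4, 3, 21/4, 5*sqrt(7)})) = {3}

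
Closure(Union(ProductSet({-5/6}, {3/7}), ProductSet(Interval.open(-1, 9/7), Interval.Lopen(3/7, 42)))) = Union(ProductSet({-1, 9/7}, Interval(3/7, 42)), ProductSet(Interval(-1, 9/7), {3/7, 42}), ProductSet(Interval.open(-1, 9/7), Interval.Lopen(3/7, 42)))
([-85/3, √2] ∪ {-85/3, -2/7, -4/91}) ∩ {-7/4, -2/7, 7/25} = {-7/4, -2/7, 7/25}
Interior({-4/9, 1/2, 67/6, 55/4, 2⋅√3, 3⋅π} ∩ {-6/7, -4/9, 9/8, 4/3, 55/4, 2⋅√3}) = ∅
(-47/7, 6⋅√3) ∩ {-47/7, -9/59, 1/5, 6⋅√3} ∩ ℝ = {-9/59, 1/5}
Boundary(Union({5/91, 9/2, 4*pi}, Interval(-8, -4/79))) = {-8, -4/79, 5/91, 9/2, 4*pi}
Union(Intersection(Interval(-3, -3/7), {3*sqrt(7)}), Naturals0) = Naturals0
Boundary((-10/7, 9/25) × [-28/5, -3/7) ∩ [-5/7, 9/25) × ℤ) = [-5/7, 9/25] × {-5, -4, …, -1}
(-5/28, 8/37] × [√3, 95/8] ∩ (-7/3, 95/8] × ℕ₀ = (-5/28, 8/37] × {2, 3, …, 11}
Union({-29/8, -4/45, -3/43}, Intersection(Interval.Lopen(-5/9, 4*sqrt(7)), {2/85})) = {-29/8, -4/45, -3/43, 2/85}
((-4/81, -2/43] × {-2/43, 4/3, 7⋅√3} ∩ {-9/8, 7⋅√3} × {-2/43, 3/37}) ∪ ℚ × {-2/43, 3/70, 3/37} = ℚ × {-2/43, 3/70, 3/37}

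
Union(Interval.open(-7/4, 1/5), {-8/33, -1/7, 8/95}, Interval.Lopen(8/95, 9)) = Interval.Lopen(-7/4, 9)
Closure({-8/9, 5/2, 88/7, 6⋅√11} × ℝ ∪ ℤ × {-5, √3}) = (ℤ × {-5, √3}) ∪ ({-8/9, 5/2, 88/7, 6⋅√11} × ℝ)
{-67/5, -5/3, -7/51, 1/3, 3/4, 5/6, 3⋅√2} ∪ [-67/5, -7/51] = [-67/5, -7/51] ∪ {1/3, 3/4, 5/6, 3⋅√2}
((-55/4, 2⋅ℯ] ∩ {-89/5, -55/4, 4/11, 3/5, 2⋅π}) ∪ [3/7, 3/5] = {4/11} ∪ [3/7, 3/5]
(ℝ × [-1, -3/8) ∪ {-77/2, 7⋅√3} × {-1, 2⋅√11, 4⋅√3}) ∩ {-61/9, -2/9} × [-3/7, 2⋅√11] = {-61/9, -2/9} × [-3/7, -3/8)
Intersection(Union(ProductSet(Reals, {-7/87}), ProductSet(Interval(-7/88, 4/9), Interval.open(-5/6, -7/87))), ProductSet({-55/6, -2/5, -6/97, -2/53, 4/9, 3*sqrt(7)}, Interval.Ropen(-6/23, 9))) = Union(ProductSet({-6/97, -2/53, 4/9}, Interval.Ropen(-6/23, -7/87)), ProductSet({-55/6, -2/5, -6/97, -2/53, 4/9, 3*sqrt(7)}, {-7/87}))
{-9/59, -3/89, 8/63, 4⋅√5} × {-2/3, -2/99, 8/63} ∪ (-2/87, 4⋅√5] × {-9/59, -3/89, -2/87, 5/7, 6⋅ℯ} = ({-9/59, -3/89, 8/63, 4⋅√5} × {-2/3, -2/99, 8/63}) ∪ ((-2/87, 4⋅√5] × {-9/59, -3/89, -2/87, 5/7, 6⋅ℯ})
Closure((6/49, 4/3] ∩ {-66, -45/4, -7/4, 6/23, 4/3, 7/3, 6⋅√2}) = {6/23, 4/3}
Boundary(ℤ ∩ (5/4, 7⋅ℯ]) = {2, 3, …, 19}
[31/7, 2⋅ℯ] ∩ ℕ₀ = {5}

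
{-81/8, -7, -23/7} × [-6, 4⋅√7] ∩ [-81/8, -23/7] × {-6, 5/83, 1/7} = {-81/8, -7, -23/7} × {-6, 5/83, 1/7}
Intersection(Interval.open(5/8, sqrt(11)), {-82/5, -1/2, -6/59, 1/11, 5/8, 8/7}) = {8/7}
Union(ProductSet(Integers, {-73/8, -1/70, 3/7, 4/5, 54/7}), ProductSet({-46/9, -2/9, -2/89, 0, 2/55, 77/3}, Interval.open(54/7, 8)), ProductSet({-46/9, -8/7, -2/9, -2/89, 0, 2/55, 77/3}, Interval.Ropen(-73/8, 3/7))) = Union(ProductSet({-46/9, -2/9, -2/89, 0, 2/55, 77/3}, Interval.open(54/7, 8)), ProductSet({-46/9, -8/7, -2/9, -2/89, 0, 2/55, 77/3}, Interval.Ropen(-73/8, 3/7)), ProductSet(Integers, {-73/8, -1/70, 3/7, 4/5, 54/7}))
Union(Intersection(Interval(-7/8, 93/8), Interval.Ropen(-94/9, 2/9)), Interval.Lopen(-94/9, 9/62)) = Interval.open(-94/9, 2/9)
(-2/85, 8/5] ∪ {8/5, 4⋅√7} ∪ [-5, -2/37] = [-5, -2/37] ∪ (-2/85, 8/5] ∪ {4⋅√7}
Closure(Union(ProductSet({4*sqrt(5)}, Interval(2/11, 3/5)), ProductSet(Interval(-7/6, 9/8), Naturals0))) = Union(ProductSet({4*sqrt(5)}, Interval(2/11, 3/5)), ProductSet(Interval(-7/6, 9/8), Naturals0))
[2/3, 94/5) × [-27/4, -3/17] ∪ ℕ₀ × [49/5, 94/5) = (ℕ₀ × [49/5, 94/5)) ∪ ([2/3, 94/5) × [-27/4, -3/17])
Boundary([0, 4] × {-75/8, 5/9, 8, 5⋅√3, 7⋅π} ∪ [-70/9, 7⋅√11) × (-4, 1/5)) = ({-70/9, 7⋅√11} × [-4, 1/5]) ∪ ([-70/9, 7⋅√11] × {-4, 1/5}) ∪ ([0, 4] × {-75/8, 5/9, 8, 5⋅√3, 7⋅π})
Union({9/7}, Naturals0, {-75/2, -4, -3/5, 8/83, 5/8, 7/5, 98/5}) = Union({-75/2, -4, -3/5, 8/83, 5/8, 9/7, 7/5, 98/5}, Naturals0)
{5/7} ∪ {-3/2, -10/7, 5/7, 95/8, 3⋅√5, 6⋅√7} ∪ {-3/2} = {-3/2, -10/7, 5/7, 95/8, 3⋅√5, 6⋅√7}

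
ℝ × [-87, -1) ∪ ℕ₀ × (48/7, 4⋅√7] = (ℝ × [-87, -1)) ∪ (ℕ₀ × (48/7, 4⋅√7])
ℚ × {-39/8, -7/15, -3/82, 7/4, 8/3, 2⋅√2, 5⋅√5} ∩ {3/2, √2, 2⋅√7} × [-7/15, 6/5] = {3/2} × {-7/15, -3/82}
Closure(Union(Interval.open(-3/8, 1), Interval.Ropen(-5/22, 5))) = Interval(-3/8, 5)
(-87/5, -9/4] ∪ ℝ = (-∞, ∞)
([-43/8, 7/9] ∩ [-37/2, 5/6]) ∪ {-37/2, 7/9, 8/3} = {-37/2, 8/3} ∪ [-43/8, 7/9]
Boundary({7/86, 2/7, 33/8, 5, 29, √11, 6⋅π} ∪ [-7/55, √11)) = {-7/55, 33/8, 5, 29, √11, 6⋅π}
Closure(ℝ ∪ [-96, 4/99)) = (-∞, ∞)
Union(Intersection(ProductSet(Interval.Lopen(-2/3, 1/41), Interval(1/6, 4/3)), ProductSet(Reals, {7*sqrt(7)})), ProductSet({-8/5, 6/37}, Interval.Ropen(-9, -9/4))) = ProductSet({-8/5, 6/37}, Interval.Ropen(-9, -9/4))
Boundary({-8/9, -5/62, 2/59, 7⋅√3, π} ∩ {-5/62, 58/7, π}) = {-5/62, π}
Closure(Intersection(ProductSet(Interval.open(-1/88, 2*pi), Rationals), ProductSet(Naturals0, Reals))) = ProductSet(Range(0, 7, 1), Reals)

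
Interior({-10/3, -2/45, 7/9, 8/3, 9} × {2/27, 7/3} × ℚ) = ∅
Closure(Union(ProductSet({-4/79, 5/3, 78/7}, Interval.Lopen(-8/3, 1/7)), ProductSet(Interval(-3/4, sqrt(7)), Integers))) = Union(ProductSet({-4/79, 5/3, 78/7}, Interval(-8/3, 1/7)), ProductSet(Interval(-3/4, sqrt(7)), Integers))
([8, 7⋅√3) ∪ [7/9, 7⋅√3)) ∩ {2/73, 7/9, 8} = {7/9, 8}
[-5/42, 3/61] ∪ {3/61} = [-5/42, 3/61]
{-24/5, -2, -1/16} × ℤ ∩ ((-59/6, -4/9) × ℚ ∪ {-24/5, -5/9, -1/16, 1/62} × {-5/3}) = {-24/5, -2} × ℤ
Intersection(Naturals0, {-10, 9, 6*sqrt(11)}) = {9}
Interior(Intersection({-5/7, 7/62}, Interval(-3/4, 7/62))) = EmptySet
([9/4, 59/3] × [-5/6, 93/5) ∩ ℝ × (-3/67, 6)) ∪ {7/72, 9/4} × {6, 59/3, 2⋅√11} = ([9/4, 59/3] × (-3/67, 6)) ∪ ({7/72, 9/4} × {6, 59/3, 2⋅√11})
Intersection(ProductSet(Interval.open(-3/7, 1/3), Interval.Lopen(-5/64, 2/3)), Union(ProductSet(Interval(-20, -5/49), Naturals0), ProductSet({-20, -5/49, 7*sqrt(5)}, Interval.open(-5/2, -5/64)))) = ProductSet(Interval.Lopen(-3/7, -5/49), Range(0, 1, 1))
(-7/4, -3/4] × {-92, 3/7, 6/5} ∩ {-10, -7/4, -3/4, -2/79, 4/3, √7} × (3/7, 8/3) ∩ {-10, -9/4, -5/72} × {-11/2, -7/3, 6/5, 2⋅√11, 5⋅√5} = ∅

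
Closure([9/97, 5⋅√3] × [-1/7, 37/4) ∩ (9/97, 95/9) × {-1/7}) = [9/97, 5⋅√3] × {-1/7}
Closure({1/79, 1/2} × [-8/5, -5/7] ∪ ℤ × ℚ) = (ℤ × ℝ) ∪ ({1/79, 1/2} × [-8/5, -5/7])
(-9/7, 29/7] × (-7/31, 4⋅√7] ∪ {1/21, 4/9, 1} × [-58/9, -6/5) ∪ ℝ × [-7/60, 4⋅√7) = ({1/21, 4/9, 1} × [-58/9, -6/5)) ∪ (ℝ × [-7/60, 4⋅√7)) ∪ ((-9/7, 29/7] × (-7/31, 4⋅√7])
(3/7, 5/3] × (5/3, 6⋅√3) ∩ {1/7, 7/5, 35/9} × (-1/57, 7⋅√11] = {7/5} × (5/3, 6⋅√3)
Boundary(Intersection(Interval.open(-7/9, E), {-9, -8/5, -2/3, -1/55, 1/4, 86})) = {-2/3, -1/55, 1/4}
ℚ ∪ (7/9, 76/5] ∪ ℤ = ℚ ∪ [7/9, 76/5]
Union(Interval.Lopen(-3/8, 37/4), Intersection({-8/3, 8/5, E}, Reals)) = Union({-8/3}, Interval.Lopen(-3/8, 37/4))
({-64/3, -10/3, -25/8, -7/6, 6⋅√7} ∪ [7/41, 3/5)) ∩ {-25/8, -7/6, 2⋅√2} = {-25/8, -7/6}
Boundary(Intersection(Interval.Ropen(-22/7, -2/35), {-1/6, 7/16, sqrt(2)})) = {-1/6}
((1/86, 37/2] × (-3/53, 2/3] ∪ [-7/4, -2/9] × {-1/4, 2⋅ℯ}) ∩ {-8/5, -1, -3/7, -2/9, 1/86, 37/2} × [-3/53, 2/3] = {37/2} × (-3/53, 2/3]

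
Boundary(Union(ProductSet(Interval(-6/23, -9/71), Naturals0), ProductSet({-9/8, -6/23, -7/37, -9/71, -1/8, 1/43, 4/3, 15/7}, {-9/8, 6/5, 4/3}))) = Union(ProductSet({-9/8, -6/23, -7/37, -9/71, -1/8, 1/43, 4/3, 15/7}, {-9/8, 6/5, 4/3}), ProductSet(Interval(-6/23, -9/71), Naturals0))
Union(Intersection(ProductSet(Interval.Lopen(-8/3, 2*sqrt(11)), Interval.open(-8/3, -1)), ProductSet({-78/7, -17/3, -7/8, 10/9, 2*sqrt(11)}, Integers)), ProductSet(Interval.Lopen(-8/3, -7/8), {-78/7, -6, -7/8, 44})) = Union(ProductSet({-7/8, 10/9, 2*sqrt(11)}, Range(-2, -1, 1)), ProductSet(Interval.Lopen(-8/3, -7/8), {-78/7, -6, -7/8, 44}))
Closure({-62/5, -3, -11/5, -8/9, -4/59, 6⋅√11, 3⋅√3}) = {-62/5, -3, -11/5, -8/9, -4/59, 6⋅√11, 3⋅√3}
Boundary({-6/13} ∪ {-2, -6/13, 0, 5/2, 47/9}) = {-2, -6/13, 0, 5/2, 47/9}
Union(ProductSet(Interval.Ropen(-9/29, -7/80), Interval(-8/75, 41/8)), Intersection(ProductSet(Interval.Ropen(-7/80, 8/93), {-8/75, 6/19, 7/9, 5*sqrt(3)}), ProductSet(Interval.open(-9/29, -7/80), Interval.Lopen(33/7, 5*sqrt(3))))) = ProductSet(Interval.Ropen(-9/29, -7/80), Interval(-8/75, 41/8))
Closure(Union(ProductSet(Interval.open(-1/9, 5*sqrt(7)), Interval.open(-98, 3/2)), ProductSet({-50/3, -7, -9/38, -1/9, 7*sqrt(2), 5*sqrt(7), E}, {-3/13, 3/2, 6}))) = Union(ProductSet({-1/9, 5*sqrt(7)}, Interval(-98, 3/2)), ProductSet({-50/3, -7, -9/38, -1/9, 7*sqrt(2), 5*sqrt(7), E}, {-3/13, 3/2, 6}), ProductSet(Interval(-1/9, 5*sqrt(7)), {-98, 3/2}), ProductSet(Interval.open(-1/9, 5*sqrt(7)), Interval.open(-98, 3/2)))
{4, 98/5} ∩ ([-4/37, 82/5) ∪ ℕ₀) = {4}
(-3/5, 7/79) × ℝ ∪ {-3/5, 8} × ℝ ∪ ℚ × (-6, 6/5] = (ℚ × (-6, 6/5]) ∪ (([-3/5, 7/79) ∪ {8}) × ℝ)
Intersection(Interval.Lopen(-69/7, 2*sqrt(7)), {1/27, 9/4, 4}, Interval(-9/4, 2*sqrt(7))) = {1/27, 9/4, 4}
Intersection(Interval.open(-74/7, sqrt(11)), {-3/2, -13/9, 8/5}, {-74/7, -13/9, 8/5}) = {-13/9, 8/5}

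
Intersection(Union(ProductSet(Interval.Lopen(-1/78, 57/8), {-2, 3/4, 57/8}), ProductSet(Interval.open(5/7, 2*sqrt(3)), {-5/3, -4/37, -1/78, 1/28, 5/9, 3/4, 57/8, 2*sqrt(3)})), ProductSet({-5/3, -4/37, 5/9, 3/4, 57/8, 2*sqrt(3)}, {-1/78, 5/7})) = ProductSet({3/4}, {-1/78})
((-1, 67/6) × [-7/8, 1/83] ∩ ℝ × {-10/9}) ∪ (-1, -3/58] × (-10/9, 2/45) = (-1, -3/58] × (-10/9, 2/45)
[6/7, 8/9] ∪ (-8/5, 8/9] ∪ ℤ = ℤ ∪ (-8/5, 8/9]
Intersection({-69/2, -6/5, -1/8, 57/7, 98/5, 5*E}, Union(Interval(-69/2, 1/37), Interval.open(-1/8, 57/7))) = {-69/2, -6/5, -1/8}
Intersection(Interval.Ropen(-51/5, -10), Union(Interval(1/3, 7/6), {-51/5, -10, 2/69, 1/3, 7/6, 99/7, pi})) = {-51/5}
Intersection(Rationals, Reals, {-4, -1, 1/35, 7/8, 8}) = {-4, -1, 1/35, 7/8, 8}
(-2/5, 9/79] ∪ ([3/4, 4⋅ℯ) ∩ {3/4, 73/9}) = (-2/5, 9/79] ∪ {3/4, 73/9}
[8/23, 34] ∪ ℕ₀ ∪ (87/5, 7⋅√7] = ℕ₀ ∪ [8/23, 34]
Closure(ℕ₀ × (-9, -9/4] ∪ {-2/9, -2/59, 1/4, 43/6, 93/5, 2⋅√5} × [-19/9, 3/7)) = (ℕ₀ × [-9, -9/4]) ∪ ({-2/9, -2/59, 1/4, 43/6, 93/5, 2⋅√5} × [-19/9, 3/7])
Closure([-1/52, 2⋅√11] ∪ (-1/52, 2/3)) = [-1/52, 2⋅√11]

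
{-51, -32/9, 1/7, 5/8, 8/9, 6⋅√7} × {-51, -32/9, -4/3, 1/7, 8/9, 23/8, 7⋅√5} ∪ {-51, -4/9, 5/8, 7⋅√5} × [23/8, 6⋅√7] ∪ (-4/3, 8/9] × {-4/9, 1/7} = ((-4/3, 8/9] × {-4/9, 1/7}) ∪ ({-51, -4/9, 5/8, 7⋅√5} × [23/8, 6⋅√7]) ∪ ({-51, -32/9, 1/7, 5/8, 8/9, 6⋅√7} × {-51, -32/9, -4/3, 1/7, 8/9, 23/8, 7⋅√5})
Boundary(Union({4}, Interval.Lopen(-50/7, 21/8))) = {-50/7, 21/8, 4}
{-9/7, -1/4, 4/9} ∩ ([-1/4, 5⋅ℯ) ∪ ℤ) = {-1/4, 4/9}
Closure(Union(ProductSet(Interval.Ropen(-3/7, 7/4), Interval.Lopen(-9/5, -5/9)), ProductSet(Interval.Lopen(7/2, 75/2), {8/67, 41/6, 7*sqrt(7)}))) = Union(ProductSet({-3/7, 7/4}, Interval(-9/5, -5/9)), ProductSet(Interval(-3/7, 7/4), {-9/5, -5/9}), ProductSet(Interval.Ropen(-3/7, 7/4), Interval.Lopen(-9/5, -5/9)), ProductSet(Interval(7/2, 75/2), {8/67, 41/6, 7*sqrt(7)}))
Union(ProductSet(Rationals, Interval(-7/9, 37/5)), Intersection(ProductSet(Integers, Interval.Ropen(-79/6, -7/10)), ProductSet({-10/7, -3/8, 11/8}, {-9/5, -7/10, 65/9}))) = ProductSet(Rationals, Interval(-7/9, 37/5))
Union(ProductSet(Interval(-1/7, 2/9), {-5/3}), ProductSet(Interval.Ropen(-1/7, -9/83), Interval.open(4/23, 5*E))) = Union(ProductSet(Interval.Ropen(-1/7, -9/83), Interval.open(4/23, 5*E)), ProductSet(Interval(-1/7, 2/9), {-5/3}))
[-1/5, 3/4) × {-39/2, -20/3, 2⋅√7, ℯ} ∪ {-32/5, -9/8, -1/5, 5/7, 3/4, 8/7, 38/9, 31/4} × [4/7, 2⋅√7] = ([-1/5, 3/4) × {-39/2, -20/3, 2⋅√7, ℯ}) ∪ ({-32/5, -9/8, -1/5, 5/7, 3/4, 8/7, 38/9, 31/4} × [4/7, 2⋅√7])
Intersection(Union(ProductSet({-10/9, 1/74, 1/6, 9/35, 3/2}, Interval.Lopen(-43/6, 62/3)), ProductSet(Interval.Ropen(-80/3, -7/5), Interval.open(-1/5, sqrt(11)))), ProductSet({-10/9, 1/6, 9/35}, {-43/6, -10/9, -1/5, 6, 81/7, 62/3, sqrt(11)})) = ProductSet({-10/9, 1/6, 9/35}, {-10/9, -1/5, 6, 81/7, 62/3, sqrt(11)})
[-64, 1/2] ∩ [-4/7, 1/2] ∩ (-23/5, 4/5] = [-4/7, 1/2]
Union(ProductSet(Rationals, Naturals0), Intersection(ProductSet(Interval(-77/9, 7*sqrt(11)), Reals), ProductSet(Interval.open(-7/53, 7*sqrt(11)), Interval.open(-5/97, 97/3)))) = Union(ProductSet(Interval.open(-7/53, 7*sqrt(11)), Interval.open(-5/97, 97/3)), ProductSet(Rationals, Naturals0))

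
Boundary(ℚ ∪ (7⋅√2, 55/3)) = (-∞, 7⋅√2] ∪ [55/3, ∞)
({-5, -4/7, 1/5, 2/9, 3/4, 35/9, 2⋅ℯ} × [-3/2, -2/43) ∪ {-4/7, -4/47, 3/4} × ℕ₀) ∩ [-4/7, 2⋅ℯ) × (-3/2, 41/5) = ({-4/7, -4/47, 3/4} × {0, 1, …, 8}) ∪ ({-4/7, 1/5, 2/9, 3/4, 35/9} × (-3/2, -2/43))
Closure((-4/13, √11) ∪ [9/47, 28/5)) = [-4/13, 28/5]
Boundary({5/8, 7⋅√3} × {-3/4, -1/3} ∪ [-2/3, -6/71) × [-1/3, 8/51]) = ({-2/3, -6/71} × [-1/3, 8/51]) ∪ ([-2/3, -6/71] × {-1/3, 8/51}) ∪ ({5/8, 7⋅√3} × {-3/4, -1/3})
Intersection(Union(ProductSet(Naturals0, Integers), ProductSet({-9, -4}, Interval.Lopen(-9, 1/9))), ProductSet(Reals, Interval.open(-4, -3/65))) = Union(ProductSet({-9, -4}, Interval.open(-4, -3/65)), ProductSet(Naturals0, Range(-3, 0, 1)))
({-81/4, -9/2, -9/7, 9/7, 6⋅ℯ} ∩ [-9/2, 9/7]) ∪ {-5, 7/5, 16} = {-5, -9/2, -9/7, 9/7, 7/5, 16}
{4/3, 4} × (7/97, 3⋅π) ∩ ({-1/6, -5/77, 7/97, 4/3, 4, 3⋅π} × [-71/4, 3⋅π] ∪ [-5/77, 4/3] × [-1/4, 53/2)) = {4/3, 4} × (7/97, 3⋅π)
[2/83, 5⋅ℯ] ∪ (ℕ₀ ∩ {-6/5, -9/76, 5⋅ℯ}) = [2/83, 5⋅ℯ]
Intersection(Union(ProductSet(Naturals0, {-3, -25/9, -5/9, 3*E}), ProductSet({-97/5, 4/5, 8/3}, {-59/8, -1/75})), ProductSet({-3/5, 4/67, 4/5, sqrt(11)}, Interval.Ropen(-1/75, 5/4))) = ProductSet({4/5}, {-1/75})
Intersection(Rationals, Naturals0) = Naturals0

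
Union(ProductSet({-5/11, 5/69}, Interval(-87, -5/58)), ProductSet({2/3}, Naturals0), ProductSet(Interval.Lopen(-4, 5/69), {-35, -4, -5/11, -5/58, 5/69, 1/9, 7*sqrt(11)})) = Union(ProductSet({2/3}, Naturals0), ProductSet({-5/11, 5/69}, Interval(-87, -5/58)), ProductSet(Interval.Lopen(-4, 5/69), {-35, -4, -5/11, -5/58, 5/69, 1/9, 7*sqrt(11)}))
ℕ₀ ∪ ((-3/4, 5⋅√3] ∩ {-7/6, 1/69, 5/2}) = ℕ₀ ∪ {1/69, 5/2}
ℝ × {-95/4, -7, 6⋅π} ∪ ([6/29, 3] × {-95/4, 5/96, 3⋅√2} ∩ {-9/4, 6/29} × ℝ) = (ℝ × {-95/4, -7, 6⋅π}) ∪ ({6/29} × {-95/4, 5/96, 3⋅√2})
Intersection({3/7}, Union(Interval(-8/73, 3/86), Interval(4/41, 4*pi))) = {3/7}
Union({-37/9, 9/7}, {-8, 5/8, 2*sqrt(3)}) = {-8, -37/9, 5/8, 9/7, 2*sqrt(3)}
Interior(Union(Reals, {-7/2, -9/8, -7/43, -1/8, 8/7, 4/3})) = Reals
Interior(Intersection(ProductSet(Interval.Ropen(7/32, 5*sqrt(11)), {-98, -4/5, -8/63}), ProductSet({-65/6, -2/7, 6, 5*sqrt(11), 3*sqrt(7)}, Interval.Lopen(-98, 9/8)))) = EmptySet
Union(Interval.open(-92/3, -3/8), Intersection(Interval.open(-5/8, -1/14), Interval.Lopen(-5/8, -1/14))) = Interval.open(-92/3, -1/14)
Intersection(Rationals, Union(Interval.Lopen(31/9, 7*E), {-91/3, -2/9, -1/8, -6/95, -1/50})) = Union({-91/3, -2/9, -1/8, -6/95, -1/50}, Intersection(Interval.Lopen(31/9, 7*E), Rationals))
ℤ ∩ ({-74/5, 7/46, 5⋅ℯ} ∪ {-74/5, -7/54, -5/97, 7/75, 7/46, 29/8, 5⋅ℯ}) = ∅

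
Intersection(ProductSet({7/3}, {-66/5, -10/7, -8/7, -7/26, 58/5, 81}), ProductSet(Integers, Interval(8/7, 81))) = EmptySet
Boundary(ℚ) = ℝ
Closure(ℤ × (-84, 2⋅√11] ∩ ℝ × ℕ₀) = ℤ × {0, 1, …, 6}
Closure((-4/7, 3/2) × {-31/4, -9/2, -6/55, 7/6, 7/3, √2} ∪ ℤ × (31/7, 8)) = (ℤ × [31/7, 8]) ∪ ([-4/7, 3/2] × {-31/4, -9/2, -6/55, 7/6, 7/3, √2})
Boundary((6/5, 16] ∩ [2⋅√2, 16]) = {16, 2⋅√2}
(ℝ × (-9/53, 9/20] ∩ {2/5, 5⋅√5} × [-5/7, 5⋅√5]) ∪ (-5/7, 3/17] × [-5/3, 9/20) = ((-5/7, 3/17] × [-5/3, 9/20)) ∪ ({2/5, 5⋅√5} × (-9/53, 9/20])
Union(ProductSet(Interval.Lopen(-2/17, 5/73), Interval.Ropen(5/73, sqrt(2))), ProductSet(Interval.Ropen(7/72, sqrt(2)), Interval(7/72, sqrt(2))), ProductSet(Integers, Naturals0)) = Union(ProductSet(Integers, Naturals0), ProductSet(Interval.Lopen(-2/17, 5/73), Interval.Ropen(5/73, sqrt(2))), ProductSet(Interval.Ropen(7/72, sqrt(2)), Interval(7/72, sqrt(2))))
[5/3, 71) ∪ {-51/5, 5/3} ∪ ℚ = ℚ ∪ [5/3, 71]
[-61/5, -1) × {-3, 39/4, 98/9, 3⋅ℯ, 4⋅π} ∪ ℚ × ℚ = (ℚ × ℚ) ∪ ([-61/5, -1) × {-3, 39/4, 98/9, 3⋅ℯ, 4⋅π})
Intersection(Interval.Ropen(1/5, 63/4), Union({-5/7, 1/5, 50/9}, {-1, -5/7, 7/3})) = {1/5, 7/3, 50/9}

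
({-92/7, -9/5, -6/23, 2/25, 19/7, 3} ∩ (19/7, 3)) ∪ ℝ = ℝ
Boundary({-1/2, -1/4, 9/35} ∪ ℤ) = ℤ ∪ {-1/2, -1/4, 9/35}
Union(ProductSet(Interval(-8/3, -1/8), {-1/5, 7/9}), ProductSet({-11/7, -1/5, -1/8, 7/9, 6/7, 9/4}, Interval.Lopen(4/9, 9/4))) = Union(ProductSet({-11/7, -1/5, -1/8, 7/9, 6/7, 9/4}, Interval.Lopen(4/9, 9/4)), ProductSet(Interval(-8/3, -1/8), {-1/5, 7/9}))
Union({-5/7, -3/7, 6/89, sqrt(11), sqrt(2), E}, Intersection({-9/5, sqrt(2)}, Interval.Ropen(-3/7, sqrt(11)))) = {-5/7, -3/7, 6/89, sqrt(11), sqrt(2), E}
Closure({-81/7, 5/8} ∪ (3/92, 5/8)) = {-81/7} ∪ [3/92, 5/8]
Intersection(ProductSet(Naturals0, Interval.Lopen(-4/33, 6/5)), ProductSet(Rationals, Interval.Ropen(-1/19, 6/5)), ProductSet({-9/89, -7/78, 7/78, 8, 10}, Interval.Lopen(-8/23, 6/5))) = ProductSet({8, 10}, Interval.Ropen(-1/19, 6/5))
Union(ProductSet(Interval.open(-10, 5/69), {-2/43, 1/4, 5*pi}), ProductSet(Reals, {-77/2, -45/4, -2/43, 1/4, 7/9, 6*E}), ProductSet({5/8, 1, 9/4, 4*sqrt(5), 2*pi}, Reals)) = Union(ProductSet({5/8, 1, 9/4, 4*sqrt(5), 2*pi}, Reals), ProductSet(Interval.open(-10, 5/69), {-2/43, 1/4, 5*pi}), ProductSet(Reals, {-77/2, -45/4, -2/43, 1/4, 7/9, 6*E}))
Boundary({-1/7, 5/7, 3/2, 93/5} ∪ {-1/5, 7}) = {-1/5, -1/7, 5/7, 3/2, 7, 93/5}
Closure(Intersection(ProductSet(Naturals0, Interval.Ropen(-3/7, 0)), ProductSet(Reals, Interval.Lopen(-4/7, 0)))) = ProductSet(Naturals0, Interval(-3/7, 0))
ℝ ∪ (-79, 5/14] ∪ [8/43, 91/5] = (-∞, ∞)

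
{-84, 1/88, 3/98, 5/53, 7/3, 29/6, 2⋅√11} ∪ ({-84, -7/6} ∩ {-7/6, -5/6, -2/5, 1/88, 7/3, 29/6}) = {-84, -7/6, 1/88, 3/98, 5/53, 7/3, 29/6, 2⋅√11}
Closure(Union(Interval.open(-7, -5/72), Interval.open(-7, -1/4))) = Interval(-7, -5/72)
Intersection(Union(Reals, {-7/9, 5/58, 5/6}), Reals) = Reals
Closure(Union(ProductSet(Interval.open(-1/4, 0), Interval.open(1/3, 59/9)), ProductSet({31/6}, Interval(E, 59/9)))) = Union(ProductSet({31/6}, Interval(E, 59/9)), ProductSet({-1/4, 0}, Interval(1/3, 59/9)), ProductSet(Interval(-1/4, 0), {1/3, 59/9}), ProductSet(Interval.open(-1/4, 0), Interval.open(1/3, 59/9)))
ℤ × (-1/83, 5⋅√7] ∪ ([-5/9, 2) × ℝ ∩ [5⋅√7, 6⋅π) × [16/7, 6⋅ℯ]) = ℤ × (-1/83, 5⋅√7]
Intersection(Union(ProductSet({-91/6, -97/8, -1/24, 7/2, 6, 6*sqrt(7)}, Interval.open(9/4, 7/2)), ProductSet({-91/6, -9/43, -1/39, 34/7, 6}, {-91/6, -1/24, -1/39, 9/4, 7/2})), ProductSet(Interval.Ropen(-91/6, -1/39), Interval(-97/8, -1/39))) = ProductSet({-91/6, -9/43}, {-1/24, -1/39})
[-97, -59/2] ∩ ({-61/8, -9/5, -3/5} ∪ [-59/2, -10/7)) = {-59/2}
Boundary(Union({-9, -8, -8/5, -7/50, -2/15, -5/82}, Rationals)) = Reals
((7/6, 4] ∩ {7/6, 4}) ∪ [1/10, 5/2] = [1/10, 5/2] ∪ {4}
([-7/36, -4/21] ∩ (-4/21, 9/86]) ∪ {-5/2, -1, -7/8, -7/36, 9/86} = {-5/2, -1, -7/8, -7/36, 9/86}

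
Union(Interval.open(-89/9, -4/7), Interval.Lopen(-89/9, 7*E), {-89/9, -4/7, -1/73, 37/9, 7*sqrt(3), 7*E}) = Interval(-89/9, 7*E)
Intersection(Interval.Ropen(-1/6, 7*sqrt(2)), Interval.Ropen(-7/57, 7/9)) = Interval.Ropen(-7/57, 7/9)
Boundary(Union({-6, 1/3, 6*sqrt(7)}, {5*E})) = {-6, 1/3, 6*sqrt(7), 5*E}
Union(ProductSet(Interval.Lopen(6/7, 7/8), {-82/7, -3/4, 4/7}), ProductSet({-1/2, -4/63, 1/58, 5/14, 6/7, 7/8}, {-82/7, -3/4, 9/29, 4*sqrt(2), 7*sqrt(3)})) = Union(ProductSet({-1/2, -4/63, 1/58, 5/14, 6/7, 7/8}, {-82/7, -3/4, 9/29, 4*sqrt(2), 7*sqrt(3)}), ProductSet(Interval.Lopen(6/7, 7/8), {-82/7, -3/4, 4/7}))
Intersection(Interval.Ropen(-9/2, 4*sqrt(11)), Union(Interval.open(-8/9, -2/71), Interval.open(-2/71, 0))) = Union(Interval.open(-8/9, -2/71), Interval.open(-2/71, 0))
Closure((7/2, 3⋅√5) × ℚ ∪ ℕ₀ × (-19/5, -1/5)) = (ℕ₀ × [-19/5, -1/5]) ∪ ([7/2, 3⋅√5] × ℝ)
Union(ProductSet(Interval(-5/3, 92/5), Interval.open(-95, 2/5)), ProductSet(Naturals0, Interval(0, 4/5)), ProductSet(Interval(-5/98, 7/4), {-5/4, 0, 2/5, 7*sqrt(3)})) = Union(ProductSet(Interval(-5/3, 92/5), Interval.open(-95, 2/5)), ProductSet(Interval(-5/98, 7/4), {-5/4, 0, 2/5, 7*sqrt(3)}), ProductSet(Naturals0, Interval(0, 4/5)))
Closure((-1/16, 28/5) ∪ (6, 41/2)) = [-1/16, 28/5] ∪ [6, 41/2]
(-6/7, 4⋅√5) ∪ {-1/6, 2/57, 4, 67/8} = (-6/7, 4⋅√5)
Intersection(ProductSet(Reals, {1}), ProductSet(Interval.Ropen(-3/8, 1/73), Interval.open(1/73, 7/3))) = ProductSet(Interval.Ropen(-3/8, 1/73), {1})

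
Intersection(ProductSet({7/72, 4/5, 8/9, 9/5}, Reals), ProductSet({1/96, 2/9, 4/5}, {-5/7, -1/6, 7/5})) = ProductSet({4/5}, {-5/7, -1/6, 7/5})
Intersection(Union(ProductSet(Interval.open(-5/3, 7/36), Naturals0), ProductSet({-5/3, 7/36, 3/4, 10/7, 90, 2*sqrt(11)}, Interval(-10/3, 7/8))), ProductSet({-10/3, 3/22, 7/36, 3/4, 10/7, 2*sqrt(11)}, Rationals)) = Union(ProductSet({3/22}, Naturals0), ProductSet({7/36, 3/4, 10/7, 2*sqrt(11)}, Intersection(Interval(-10/3, 7/8), Rationals)))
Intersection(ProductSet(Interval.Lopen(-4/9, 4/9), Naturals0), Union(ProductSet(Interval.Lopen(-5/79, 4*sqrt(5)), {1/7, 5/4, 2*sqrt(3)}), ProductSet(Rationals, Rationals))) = ProductSet(Intersection(Interval.Lopen(-4/9, 4/9), Rationals), Naturals0)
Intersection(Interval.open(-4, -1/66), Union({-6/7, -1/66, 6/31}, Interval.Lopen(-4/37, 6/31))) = Union({-6/7}, Interval.open(-4/37, -1/66))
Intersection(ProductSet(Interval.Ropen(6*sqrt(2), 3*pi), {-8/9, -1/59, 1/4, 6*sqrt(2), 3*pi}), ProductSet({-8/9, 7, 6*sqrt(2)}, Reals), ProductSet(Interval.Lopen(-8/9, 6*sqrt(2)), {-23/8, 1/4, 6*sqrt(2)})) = ProductSet({6*sqrt(2)}, {1/4, 6*sqrt(2)})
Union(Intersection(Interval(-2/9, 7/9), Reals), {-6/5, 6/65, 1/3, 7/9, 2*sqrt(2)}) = Union({-6/5, 2*sqrt(2)}, Interval(-2/9, 7/9))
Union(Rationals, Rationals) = Rationals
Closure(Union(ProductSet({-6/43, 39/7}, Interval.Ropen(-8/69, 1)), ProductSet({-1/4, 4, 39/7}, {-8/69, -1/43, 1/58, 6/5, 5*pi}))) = Union(ProductSet({-6/43, 39/7}, Interval(-8/69, 1)), ProductSet({-1/4, 4, 39/7}, {-8/69, -1/43, 1/58, 6/5, 5*pi}))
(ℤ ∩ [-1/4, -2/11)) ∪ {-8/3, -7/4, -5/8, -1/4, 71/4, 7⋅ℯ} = {-8/3, -7/4, -5/8, -1/4, 71/4, 7⋅ℯ}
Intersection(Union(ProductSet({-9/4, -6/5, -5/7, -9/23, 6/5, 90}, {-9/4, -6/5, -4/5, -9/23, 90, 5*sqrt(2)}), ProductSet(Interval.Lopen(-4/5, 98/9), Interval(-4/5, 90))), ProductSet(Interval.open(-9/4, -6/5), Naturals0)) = EmptySet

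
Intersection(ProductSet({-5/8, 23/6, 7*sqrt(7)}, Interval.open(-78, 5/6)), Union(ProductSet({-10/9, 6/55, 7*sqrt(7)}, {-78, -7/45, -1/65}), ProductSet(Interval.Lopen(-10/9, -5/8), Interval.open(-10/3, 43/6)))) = Union(ProductSet({-5/8}, Interval.open(-10/3, 5/6)), ProductSet({7*sqrt(7)}, {-7/45, -1/65}))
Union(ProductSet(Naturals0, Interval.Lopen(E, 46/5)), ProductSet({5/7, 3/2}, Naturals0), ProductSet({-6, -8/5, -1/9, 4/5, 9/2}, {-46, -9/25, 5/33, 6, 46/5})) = Union(ProductSet({5/7, 3/2}, Naturals0), ProductSet({-6, -8/5, -1/9, 4/5, 9/2}, {-46, -9/25, 5/33, 6, 46/5}), ProductSet(Naturals0, Interval.Lopen(E, 46/5)))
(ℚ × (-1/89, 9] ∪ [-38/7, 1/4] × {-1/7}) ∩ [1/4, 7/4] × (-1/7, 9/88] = (ℚ ∩ [1/4, 7/4]) × (-1/89, 9/88]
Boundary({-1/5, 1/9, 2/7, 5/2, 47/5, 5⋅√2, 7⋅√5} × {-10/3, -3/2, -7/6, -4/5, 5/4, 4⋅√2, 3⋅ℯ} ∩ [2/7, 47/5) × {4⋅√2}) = {2/7, 5/2, 5⋅√2} × {4⋅√2}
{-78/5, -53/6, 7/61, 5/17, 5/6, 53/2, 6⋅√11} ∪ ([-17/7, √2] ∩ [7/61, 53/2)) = {-78/5, -53/6, 53/2, 6⋅√11} ∪ [7/61, √2]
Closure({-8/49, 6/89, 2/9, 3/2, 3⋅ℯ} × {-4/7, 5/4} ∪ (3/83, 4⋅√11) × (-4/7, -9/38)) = ({-8/49, 6/89, 2/9, 3/2, 3⋅ℯ} × {-4/7, 5/4}) ∪ ({3/83, 4⋅√11} × [-4/7, -9/38]) ∪ ([3/83, 4⋅√11] × {-4/7, -9/38}) ∪ ((3/83, 4⋅√11) × (-4/7, -9/38))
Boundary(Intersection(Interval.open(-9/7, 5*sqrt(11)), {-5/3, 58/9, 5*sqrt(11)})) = {58/9}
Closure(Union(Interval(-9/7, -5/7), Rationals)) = Union(Interval(-oo, oo), Rationals)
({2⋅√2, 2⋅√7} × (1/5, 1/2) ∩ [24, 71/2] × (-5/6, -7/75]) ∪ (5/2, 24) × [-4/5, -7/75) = (5/2, 24) × [-4/5, -7/75)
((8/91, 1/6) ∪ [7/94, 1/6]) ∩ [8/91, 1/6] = [8/91, 1/6]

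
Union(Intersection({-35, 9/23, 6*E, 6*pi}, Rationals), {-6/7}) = {-35, -6/7, 9/23}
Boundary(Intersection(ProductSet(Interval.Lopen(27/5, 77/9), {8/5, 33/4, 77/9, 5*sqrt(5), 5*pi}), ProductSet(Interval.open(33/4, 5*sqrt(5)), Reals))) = ProductSet(Interval(33/4, 77/9), {8/5, 33/4, 77/9, 5*sqrt(5), 5*pi})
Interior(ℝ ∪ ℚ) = ℝ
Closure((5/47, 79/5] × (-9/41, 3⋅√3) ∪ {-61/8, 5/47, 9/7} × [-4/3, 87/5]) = ({-61/8, 5/47, 9/7} × [-4/3, 87/5]) ∪ ({5/47, 79/5} × [-9/41, 3⋅√3]) ∪ ([5/47, 79/5] × {-9/41, 3⋅√3}) ∪ ((5/47, 79/5] × (-9/41, 3⋅√3))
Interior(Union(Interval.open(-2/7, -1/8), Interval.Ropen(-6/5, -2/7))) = Union(Interval.open(-6/5, -2/7), Interval.open(-2/7, -1/8))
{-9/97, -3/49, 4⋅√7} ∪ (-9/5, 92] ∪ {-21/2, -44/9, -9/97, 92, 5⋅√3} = {-21/2, -44/9} ∪ (-9/5, 92]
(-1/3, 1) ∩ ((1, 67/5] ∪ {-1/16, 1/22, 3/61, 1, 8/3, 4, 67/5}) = {-1/16, 1/22, 3/61}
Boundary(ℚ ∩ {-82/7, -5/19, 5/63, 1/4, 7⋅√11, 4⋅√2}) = {-82/7, -5/19, 5/63, 1/4}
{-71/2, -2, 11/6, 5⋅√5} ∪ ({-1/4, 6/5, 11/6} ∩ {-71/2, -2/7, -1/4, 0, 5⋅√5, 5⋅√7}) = {-71/2, -2, -1/4, 11/6, 5⋅√5}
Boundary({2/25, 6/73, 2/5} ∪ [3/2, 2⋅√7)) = {2/25, 6/73, 2/5, 3/2, 2⋅√7}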